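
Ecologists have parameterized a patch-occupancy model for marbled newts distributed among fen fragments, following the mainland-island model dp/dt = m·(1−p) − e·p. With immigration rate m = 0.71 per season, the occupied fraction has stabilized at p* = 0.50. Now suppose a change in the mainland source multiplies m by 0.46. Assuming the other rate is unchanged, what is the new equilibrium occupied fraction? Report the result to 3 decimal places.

0.315

Balance m(1−p*) = e·p* gives e = m(1−p*)/p* = 0.71×0.50000/0.50000 = 0.71000.
New p* = m/(m+e) = 0.32660/(0.32660+0.71000) = 0.31507.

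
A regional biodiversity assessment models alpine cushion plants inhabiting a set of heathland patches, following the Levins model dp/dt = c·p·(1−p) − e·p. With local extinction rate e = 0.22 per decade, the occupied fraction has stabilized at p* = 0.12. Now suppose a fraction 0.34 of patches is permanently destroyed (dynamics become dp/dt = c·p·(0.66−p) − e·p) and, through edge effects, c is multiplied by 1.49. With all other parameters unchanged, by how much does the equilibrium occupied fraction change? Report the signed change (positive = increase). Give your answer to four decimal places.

Balance c(1−p*) = e gives c = e/(1 − 0.12000) = 0.22/0.88000 = 0.25000.
New p* = 0.66 − e/c = 0.66 − 0.22000/0.37250 = 0.06940.
Δp* = 0.06940 − 0.12000 = -0.05060.

-0.0506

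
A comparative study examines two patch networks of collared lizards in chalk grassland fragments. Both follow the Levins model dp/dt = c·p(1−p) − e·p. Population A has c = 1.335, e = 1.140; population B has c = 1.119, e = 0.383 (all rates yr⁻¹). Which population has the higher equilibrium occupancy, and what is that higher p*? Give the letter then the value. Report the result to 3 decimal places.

B, 0.658

A: p*_A = 1 − 1.140/1.335 = 0.1461.
B: p*_B = 1 − 0.383/1.119 = 0.6577.
B is higher at 0.6577.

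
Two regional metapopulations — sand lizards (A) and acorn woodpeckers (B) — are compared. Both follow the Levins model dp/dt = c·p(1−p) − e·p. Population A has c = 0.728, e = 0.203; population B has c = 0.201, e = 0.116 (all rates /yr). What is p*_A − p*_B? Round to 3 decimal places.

0.298

A: p*_A = 1 − 0.203/0.728 = 0.7212.
B: p*_B = 1 − 0.116/0.201 = 0.4229.
p*_A − p*_B = 0.7212 − 0.4229 = 0.2983.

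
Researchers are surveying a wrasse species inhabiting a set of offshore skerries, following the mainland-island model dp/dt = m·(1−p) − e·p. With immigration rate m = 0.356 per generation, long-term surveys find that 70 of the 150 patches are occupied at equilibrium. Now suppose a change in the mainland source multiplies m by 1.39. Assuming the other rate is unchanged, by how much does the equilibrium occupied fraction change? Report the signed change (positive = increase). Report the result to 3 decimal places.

0.082

Observed p* = 70/150 = 0.46667.
Balance m(1−p*) = e·p* gives e = m(1−p*)/p* = 0.356×0.53333/0.46667 = 0.40685.
New p* = m/(m+e) = 0.49484/(0.49484+0.40685) = 0.54879.
Δp* = 0.54879 − 0.46667 = +0.08212.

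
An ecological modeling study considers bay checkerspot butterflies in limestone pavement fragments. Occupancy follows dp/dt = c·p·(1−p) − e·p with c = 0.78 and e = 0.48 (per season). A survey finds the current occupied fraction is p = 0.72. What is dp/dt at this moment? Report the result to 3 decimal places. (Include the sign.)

-0.188

Colonization term: c·p·(1−p) = 0.78×0.72×0.2800 = 0.15725.
Extinction term: e·p = 0.34560.
dp/dt = 0.15725 − 0.34560 = -0.18835.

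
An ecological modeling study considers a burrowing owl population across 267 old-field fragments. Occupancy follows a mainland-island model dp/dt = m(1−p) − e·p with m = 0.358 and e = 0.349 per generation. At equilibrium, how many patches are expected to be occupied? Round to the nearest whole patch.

p* = m/(m+e) = 0.358/0.7070 = 0.5064.
Expected occupied patches = N × p* = 267 × 0.5064 = 135.20 ≈ 135.

135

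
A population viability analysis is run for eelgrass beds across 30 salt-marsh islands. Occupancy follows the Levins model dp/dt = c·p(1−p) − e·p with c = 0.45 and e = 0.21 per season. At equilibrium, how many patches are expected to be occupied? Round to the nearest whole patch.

16

p* = 1 − e/c = 1 − 0.21/0.45 = 0.5333.
Expected occupied patches = N × p* = 30 × 0.5333 = 16.00 ≈ 16.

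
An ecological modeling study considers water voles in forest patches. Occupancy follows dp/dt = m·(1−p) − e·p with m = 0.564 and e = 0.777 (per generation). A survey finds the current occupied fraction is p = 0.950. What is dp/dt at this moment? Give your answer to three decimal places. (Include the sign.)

Colonization term: m·(1−p) = 0.564×0.0500 = 0.02820.
Extinction term: e·p = 0.73815.
dp/dt = 0.02820 − 0.73815 = -0.70995.

-0.710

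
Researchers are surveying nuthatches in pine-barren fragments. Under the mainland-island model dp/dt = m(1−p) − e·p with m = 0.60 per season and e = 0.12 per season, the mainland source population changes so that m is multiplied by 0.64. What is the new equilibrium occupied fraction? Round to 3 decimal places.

Before: p* = 0.60/(0.60+0.12) = 0.8333.
After: m = 0.384, e = 0.12; p* = 0.384/0.5040 = 0.7619.

0.762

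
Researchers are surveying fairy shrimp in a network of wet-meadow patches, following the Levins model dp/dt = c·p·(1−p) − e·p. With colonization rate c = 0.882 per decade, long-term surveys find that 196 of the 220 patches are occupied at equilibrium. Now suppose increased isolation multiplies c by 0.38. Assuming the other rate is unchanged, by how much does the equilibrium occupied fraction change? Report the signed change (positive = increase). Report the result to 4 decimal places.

-0.1780

Observed p* = 196/220 = 0.89091.
Balance c(1−p*) = e gives e = 0.882×(1 − 0.89091) = 0.09622.
New p* = 1 − e/c = 1 − 0.09622/0.33516 = 0.71291.
Δp* = 0.71291 − 0.89091 = -0.17800.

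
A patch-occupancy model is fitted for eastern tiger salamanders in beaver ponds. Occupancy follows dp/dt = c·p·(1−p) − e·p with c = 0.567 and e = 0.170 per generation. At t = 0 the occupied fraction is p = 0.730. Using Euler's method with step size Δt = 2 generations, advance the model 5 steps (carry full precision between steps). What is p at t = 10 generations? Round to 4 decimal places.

Update rule: p ← p + [c·p·(1−p) − e·p]·Δt with Δt = 2.
step 1: Δp = -0.02469, p = 0.70531
step 2: Δp = -0.00411, p = 0.70120
step 3: Δp = -0.00082, p = 0.70039
step 4: Δp = -0.00017, p = 0.70022
step 5: Δp = -0.00003, p = 0.70019

0.7002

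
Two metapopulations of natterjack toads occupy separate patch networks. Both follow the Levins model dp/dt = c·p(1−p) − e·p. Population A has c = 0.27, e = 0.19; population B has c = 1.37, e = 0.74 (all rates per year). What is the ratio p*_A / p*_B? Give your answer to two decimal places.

A: p*_A = 1 − 0.19/0.27 = 0.2963.
B: p*_B = 1 − 0.74/1.37 = 0.4599.
p*_A / p*_B = 0.2963/0.4599 = 0.6443.

0.64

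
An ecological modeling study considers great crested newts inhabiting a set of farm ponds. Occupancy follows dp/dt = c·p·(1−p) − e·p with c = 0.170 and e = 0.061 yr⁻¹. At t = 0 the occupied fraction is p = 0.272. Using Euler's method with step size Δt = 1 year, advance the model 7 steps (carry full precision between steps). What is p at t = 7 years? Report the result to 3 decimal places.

Update rule: p ← p + [c·p·(1−p) − e·p]·Δt with Δt = 1.
  1  |  dp/dt·Δt = +0.017071  |  p_1 = 0.289071
  2  |  dp/dt·Δt = +0.017303  |  p_2 = 0.306374
  3  |  dp/dt·Δt = +0.017438  |  p_3 = 0.323812
  4  |  dp/dt·Δt = +0.017470  |  p_4 = 0.341282
  5  |  dp/dt·Δt = +0.017399  |  p_5 = 0.358681
  6  |  dp/dt·Δt = +0.017225  |  p_6 = 0.375907
  7  |  dp/dt·Δt = +0.016952  |  p_7 = 0.392858

0.393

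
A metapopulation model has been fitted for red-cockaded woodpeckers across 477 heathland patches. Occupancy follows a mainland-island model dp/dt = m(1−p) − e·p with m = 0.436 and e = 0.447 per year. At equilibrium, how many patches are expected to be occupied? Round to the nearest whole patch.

236

p* = m/(m+e) = 0.436/0.8830 = 0.4938.
Expected occupied patches = N × p* = 477 × 0.4938 = 235.53 ≈ 236.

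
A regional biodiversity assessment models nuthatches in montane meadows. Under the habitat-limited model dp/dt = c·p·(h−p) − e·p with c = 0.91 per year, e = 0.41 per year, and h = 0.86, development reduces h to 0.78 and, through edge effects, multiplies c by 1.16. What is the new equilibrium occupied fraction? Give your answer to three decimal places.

Before: p* = h − e/c = 0.86 − 0.41/0.91 = 0.86 − 0.4505 = 0.4095.
After: c = 1.0556, e = 0.41, h = 0.78; p* = 0.78 − 0.41/1.0556 = 0.3916.

0.392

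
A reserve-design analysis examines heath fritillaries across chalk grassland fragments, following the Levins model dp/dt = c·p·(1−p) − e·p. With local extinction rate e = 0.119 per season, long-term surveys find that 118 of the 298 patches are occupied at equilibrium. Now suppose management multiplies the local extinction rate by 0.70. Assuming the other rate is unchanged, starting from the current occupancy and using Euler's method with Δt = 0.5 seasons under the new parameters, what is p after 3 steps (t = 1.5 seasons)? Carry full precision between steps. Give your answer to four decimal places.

Observed p* = 118/298 = 0.39597.
Balance c(1−p*) = e gives c = e/(1 − 0.39597) = 0.119/0.60403 = 0.19701.
Starting from p₀ = 0.39597; update p ← p + (dp/dt)·Δt with the new parameters.
p: 0.39597 → 0.40304  (Δp = +0.00707)
p: 0.40304 → 0.40995  (Δp = +0.00691)
p: 0.40995 → 0.41671  (Δp = +0.00675)

0.4167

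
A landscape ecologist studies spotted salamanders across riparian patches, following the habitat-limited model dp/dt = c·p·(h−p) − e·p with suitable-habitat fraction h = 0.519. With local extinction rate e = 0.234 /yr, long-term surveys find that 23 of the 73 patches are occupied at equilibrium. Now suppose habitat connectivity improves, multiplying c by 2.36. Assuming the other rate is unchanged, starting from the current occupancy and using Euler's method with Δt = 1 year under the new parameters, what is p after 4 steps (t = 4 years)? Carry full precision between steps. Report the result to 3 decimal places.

0.433

Observed p* = 23/73 = 0.31507.
Balance c(h−p*) = e gives c = e/(0.519 − 0.31507) = 0.234/0.20393 = 1.14744.
Starting from p₀ = 0.31507; update p ← p + (dp/dt)·Δt with the new parameters.
p: 0.31507 → 0.41534  (Δp = +0.10027)
p: 0.41534 → 0.43474  (Δp = +0.01940)
p: 0.43474 → 0.43221  (Δp = -0.00253)
p: 0.43221 → 0.43265  (Δp = +0.00045)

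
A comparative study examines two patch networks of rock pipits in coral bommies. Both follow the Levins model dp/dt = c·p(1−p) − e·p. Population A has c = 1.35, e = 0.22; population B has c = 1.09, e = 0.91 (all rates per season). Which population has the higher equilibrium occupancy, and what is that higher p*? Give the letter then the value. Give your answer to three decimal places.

A, 0.837

A: p*_A = 1 − 0.22/1.35 = 0.8370.
B: p*_B = 1 − 0.91/1.09 = 0.1651.
A is higher at 0.8370.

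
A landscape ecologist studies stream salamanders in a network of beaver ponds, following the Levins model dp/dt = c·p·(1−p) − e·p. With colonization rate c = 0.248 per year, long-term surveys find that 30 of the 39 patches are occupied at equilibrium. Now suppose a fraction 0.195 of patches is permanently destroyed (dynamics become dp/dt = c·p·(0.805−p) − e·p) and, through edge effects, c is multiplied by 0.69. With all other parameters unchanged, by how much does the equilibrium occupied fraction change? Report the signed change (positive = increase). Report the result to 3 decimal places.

-0.299

Observed p* = 30/39 = 0.76923.
Balance c(1−p*) = e gives e = 0.248×(1 − 0.76923) = 0.05723.
New p* = 0.805 − e/c = 0.805 − 0.05723/0.17112 = 0.47056.
Δp* = 0.47056 − 0.76923 = -0.29867.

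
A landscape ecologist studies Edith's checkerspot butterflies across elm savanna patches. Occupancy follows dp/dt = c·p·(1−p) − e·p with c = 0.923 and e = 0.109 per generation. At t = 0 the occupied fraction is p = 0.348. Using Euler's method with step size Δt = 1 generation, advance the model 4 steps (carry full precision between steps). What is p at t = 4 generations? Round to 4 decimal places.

0.8650

Update rule: p ← p + [c·p·(1−p) − e·p]·Δt with Δt = 1.
  1  |  dp/dt·Δt = +0.171493  |  p_1 = 0.519493
  2  |  dp/dt·Δt = +0.173775  |  p_2 = 0.693268
  3  |  dp/dt·Δt = +0.120708  |  p_3 = 0.813975
  4  |  dp/dt·Δt = +0.051037  |  p_4 = 0.865012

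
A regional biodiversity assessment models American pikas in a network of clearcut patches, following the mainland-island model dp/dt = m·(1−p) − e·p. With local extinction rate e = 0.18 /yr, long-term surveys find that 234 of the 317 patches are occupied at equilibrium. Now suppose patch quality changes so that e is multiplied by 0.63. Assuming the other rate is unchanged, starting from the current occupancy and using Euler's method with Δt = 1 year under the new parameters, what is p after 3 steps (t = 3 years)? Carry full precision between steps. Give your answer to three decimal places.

Observed p* = 234/317 = 0.73817.
Balance m(1−p*) = e·p* gives m = e·p*/(1−p*) = 0.18×0.73817/0.26183 = 0.50747.
Starting from p₀ = 0.73817; update p ← p + (dp/dt)·Δt with the new parameters.
t = 1: p = 0.73817 + (+0.04916) = 0.78733
t = 2: p = 0.78733 + (+0.01864) = 0.80597
t = 3: p = 0.80597 + (+0.00707) = 0.81304

0.813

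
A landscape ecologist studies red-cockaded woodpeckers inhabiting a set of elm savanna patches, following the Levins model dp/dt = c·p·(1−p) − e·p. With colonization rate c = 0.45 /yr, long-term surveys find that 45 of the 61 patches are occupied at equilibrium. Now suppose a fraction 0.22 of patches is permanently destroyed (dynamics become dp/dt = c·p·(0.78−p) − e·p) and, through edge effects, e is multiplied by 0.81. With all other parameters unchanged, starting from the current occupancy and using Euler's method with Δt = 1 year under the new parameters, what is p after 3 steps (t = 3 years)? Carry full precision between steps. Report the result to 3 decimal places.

Observed p* = 45/61 = 0.73770.
Balance c(1−p*) = e gives e = 0.45×(1 − 0.73770) = 0.11803.
Starting from p₀ = 0.73770; update p ← p + (dp/dt)·Δt with the new parameters.
  1  |  dp/dt·Δt = -0.056489  |  p_1 = 0.681216
  2  |  dp/dt·Δt = -0.034847  |  p_2 = 0.646369
  3  |  dp/dt·Δt = -0.022928  |  p_3 = 0.623441

0.623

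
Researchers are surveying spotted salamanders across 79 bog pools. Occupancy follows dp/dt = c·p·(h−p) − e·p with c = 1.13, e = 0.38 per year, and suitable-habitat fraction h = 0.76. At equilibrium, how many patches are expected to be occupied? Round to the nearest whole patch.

p* = h − e/c = 0.76 − 0.3363 = 0.4237.
Expected occupied patches = N × p* = 79 × 0.4237 = 33.47 ≈ 33.

33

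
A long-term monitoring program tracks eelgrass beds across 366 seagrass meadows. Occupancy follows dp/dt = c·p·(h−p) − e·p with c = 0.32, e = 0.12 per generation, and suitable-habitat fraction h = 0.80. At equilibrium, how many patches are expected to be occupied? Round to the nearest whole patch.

p* = h − e/c = 0.80 − 0.3750 = 0.4250.
Expected occupied patches = N × p* = 366 × 0.4250 = 155.55 ≈ 156.

156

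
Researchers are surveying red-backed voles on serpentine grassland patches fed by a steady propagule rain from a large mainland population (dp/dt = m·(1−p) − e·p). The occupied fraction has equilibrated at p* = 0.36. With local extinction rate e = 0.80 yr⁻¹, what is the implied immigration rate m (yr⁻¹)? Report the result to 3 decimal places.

At equilibrium m(1−p*) = e·p*, so m = e·p*/(1−p*).
m = 0.80 × 0.36 / 0.6400 = 0.2880/0.6400 = 0.4500.

0.450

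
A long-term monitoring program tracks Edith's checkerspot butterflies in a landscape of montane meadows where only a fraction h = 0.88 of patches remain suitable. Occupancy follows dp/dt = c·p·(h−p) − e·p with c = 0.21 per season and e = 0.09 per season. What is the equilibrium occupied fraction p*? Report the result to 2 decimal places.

Setting dp/dt = 0 and dividing by p* gives c·(h−p*) = e.
So p* = h − e/c = 0.88 − 0.09/0.21 = 0.88 − 0.4286 = 0.4514.

0.45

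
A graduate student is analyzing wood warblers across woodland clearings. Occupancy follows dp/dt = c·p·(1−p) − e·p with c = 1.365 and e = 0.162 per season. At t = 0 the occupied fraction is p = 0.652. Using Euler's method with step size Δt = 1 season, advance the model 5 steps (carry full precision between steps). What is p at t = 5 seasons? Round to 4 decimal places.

0.8813

Update rule: p ← p + [c·p·(1−p) − e·p]·Δt with Δt = 1.
t = 1: p = 0.65200 + (+0.20409) = 0.85609
t = 2: p = 0.85609 + (+0.02948) = 0.88557
t = 3: p = 0.88557 + (-0.00514) = 0.88043
t = 4: p = 0.88043 + (+0.00107) = 0.88150
t = 5: p = 0.88150 + (-0.00022) = 0.88128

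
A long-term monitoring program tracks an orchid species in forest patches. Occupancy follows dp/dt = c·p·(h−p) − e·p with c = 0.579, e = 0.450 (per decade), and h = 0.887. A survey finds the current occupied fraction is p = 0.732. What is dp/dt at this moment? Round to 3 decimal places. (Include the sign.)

Colonization term: c·p·(h−p) = 0.579×0.732×0.1550 = 0.06569.
Extinction term: e·p = 0.32940.
dp/dt = 0.06569 − 0.32940 = -0.26371.

-0.264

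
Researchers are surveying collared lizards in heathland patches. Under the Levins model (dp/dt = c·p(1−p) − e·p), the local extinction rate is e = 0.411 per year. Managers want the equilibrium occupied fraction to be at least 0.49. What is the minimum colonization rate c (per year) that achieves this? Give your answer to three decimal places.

p* = 1 − e/c ≥ 0.49 requires e/c ≤ 0.5100, i.e. c ≥ e/0.5100.
c_min = 0.411/0.5100 = 0.8059.

0.806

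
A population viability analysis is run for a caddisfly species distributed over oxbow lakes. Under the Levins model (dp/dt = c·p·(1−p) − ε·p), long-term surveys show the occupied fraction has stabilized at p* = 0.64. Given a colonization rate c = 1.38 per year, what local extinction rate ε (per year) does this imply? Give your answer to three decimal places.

At equilibrium c(1−p*) = ε.
ε = 1.38 × (1 − 0.64) = 1.38 × 0.3600 = 0.4968.

0.497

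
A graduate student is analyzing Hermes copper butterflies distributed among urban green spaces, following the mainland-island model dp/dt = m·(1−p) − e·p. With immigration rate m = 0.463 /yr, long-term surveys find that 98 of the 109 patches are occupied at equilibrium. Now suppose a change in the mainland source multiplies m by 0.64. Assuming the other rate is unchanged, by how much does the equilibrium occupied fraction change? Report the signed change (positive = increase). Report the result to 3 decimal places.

Observed p* = 98/109 = 0.89908.
Balance m(1−p*) = e·p* gives e = m(1−p*)/p* = 0.463×0.10092/0.89908 = 0.05197.
New p* = m/(m+e) = 0.29632/(0.29632+0.05197) = 0.85079.
Δp* = 0.85079 − 0.89908 = -0.04829.

-0.048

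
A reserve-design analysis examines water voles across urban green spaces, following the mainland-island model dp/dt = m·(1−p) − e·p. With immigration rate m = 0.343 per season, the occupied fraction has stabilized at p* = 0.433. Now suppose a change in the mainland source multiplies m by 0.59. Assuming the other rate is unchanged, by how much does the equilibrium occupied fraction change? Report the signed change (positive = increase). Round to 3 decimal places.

-0.122

Balance m(1−p*) = e·p* gives e = m(1−p*)/p* = 0.343×0.56700/0.43300 = 0.44915.
New p* = m/(m+e) = 0.20237/(0.20237+0.44915) = 0.31061.
Δp* = 0.31061 − 0.43300 = -0.12239.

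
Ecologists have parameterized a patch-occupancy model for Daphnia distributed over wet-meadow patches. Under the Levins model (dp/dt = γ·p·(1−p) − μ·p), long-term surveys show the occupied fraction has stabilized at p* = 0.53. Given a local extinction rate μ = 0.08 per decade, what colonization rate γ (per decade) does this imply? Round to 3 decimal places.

0.170

At equilibrium γ(1−p*) = μ, so γ = μ/(1−p*).
γ = 0.08/(1 − 0.53) = 0.08/0.4700 = 0.1702.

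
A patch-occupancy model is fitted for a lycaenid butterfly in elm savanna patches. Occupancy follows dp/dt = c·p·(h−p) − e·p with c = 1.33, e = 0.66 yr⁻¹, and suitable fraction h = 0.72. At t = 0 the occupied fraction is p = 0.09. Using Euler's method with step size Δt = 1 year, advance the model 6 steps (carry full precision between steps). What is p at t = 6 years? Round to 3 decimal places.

0.181

Update rule: p ← p + [c·p·(h−p) − e·p]·Δt with Δt = 1.
step 1: Δp = +0.01601, p = 0.10601
step 2: Δp = +0.01660, p = 0.12261
step 3: Δp = +0.01649, p = 0.13911
step 4: Δp = +0.01566, p = 0.15477
step 5: Δp = +0.01420, p = 0.16897
step 6: Δp = +0.01231, p = 0.18128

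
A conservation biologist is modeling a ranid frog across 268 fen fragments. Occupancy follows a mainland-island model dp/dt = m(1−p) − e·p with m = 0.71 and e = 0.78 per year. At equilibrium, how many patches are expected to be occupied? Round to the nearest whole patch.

p* = m/(m+e) = 0.71/1.4900 = 0.4765.
Expected occupied patches = N × p* = 268 × 0.4765 = 127.70 ≈ 128.

128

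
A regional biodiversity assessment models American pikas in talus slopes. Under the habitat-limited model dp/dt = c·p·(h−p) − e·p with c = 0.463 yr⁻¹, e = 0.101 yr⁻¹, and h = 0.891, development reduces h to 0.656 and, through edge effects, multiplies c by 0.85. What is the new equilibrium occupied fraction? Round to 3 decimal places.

Before: p* = h − e/c = 0.891 − 0.101/0.463 = 0.891 − 0.2181 = 0.6729.
After: c = 0.39355, e = 0.101, h = 0.656; p* = 0.656 − 0.101/0.39355 = 0.3994.

0.399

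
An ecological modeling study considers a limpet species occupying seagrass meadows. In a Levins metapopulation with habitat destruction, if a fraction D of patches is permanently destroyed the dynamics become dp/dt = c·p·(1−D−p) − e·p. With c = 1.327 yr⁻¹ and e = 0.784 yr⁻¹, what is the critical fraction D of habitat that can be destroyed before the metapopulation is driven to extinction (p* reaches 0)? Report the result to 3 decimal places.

0.409

The nontrivial equilibrium is p* = (1−D) − e/c; extinction occurs when this hits zero.
So D_crit = 1 − e/c = 1 − 0.784/1.327 = 1 − 0.5908 = 0.4092.
This equals the undisturbed p*, a classic result of Lande's extension.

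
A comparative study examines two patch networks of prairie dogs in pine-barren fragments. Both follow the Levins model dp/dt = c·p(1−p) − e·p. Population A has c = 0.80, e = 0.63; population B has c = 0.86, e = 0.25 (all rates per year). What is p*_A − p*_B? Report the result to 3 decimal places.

A: p*_A = 1 − 0.63/0.80 = 0.2125.
B: p*_B = 1 − 0.25/0.86 = 0.7093.
p*_A − p*_B = 0.2125 − 0.7093 = -0.4968.

-0.497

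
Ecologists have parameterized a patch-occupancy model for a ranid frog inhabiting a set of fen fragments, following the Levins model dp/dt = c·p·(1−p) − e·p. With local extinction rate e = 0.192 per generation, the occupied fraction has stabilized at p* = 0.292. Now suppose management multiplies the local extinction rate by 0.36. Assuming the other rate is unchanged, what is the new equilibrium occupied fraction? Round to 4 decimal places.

0.7451

Balance c(1−p*) = e gives c = e/(1 − 0.29200) = 0.192/0.70800 = 0.27119.
New p* = 1 − e/c = 1 − 0.06912/0.27119 = 0.74512.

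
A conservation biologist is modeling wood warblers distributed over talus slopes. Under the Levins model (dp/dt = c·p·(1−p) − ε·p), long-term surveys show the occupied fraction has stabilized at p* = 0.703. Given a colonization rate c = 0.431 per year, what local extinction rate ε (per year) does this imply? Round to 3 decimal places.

0.128

At equilibrium c(1−p*) = ε.
ε = 0.431 × (1 − 0.703) = 0.431 × 0.2970 = 0.1280.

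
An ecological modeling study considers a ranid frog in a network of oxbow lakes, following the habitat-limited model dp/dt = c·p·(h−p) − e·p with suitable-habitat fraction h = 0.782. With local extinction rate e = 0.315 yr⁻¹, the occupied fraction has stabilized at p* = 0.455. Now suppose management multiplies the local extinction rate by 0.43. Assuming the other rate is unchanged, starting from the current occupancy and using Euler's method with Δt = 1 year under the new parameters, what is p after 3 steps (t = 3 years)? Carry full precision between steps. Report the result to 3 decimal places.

0.620

Balance c(h−p*) = e gives c = e/(0.782 − 0.45500) = 0.315/0.32700 = 0.96330.
Starting from p₀ = 0.45500; update p ← p + (dp/dt)·Δt with the new parameters.
step 1: Δp = +0.08170, p = 0.53670
step 2: Δp = +0.05413, p = 0.59082
step 3: Δp = +0.02878, p = 0.61960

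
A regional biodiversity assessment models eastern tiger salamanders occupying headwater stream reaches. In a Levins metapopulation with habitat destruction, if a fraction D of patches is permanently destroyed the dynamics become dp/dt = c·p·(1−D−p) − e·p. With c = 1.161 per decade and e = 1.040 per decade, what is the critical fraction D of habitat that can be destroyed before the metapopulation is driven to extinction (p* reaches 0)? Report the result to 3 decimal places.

The nontrivial equilibrium is p* = (1−D) − e/c; extinction occurs when this hits zero.
So D_crit = 1 − e/c = 1 − 1.040/1.161 = 1 − 0.8958 = 0.1042.
Note this equals the original equilibrium occupancy — the Levins extinction-debt result.

0.104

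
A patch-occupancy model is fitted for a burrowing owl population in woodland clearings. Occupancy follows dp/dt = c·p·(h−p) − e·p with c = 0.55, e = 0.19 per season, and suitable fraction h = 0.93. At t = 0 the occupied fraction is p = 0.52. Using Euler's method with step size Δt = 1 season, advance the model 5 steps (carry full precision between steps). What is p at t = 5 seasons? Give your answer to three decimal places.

0.574

Update rule: p ← p + [c·p·(h−p) − e·p]·Δt with Δt = 1.
step 1: Δp = +0.01846, p = 0.53846
step 2: Δp = +0.01365, p = 0.55211
step 3: Δp = +0.00985, p = 0.56196
step 4: Δp = +0.00698, p = 0.56894
step 5: Δp = +0.00488, p = 0.57382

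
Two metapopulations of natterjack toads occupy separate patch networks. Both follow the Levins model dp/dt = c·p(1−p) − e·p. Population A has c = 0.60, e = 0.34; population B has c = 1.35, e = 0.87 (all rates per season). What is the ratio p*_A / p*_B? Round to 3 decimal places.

1.219

A: p*_A = 1 − 0.34/0.60 = 0.4333.
B: p*_B = 1 − 0.87/1.35 = 0.3556.
p*_A / p*_B = 0.4333/0.3556 = 1.2187.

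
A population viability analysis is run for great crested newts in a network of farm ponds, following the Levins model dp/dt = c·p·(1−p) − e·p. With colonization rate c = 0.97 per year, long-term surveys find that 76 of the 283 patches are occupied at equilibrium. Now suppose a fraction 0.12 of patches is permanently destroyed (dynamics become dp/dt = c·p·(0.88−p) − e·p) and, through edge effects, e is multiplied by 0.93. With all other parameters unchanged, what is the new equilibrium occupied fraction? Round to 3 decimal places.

Observed p* = 76/283 = 0.26855.
Balance c(1−p*) = e gives e = 0.97×(1 − 0.26855) = 0.70951.
New p* = 0.88 − e/c = 0.88 − 0.65984/0.97000 = 0.19975.

0.200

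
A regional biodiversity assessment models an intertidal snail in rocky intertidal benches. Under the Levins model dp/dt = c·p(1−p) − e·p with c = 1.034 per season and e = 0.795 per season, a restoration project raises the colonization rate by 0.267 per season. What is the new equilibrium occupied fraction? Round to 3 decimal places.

Before: p* = 1 − 0.795/1.034 = 0.2311.
After the change, c = 1.301, e = 0.795, so p* = 1 − 0.795/1.301 = 0.3889.

0.389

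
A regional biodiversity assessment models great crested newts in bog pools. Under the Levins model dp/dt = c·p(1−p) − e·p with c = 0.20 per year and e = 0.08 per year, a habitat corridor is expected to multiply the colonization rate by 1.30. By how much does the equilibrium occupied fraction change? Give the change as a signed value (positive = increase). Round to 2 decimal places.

0.09

Before: p* = 1 − 0.08/0.20 = 0.6000.
After the change, c = 0.26, e = 0.08, so p* = 1 − 0.08/0.26 = 0.6923.
Δp* = 0.6923 − 0.6000 = +0.0923.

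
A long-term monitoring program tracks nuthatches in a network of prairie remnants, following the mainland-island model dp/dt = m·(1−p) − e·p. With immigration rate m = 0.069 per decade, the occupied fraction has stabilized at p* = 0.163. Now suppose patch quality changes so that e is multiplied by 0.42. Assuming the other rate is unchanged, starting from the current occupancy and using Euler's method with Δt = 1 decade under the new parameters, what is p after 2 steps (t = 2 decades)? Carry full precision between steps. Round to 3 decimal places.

Balance m(1−p*) = e·p* gives e = m(1−p*)/p* = 0.069×0.83700/0.16300 = 0.35431.
Starting from p₀ = 0.16300; update p ← p + (dp/dt)·Δt with the new parameters.
step 1: Δp = +0.03350, p = 0.19650
step 2: Δp = +0.02620, p = 0.22270

0.223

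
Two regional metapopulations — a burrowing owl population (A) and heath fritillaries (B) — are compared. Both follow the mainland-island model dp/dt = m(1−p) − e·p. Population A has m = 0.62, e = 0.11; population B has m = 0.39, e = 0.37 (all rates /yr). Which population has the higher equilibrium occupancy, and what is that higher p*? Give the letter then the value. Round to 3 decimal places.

A, 0.849

A: p*_A = m/(m+e) = 0.62/0.7300 = 0.8493.
B: p*_B = 0.39/0.7600 = 0.5132.
A is higher at 0.8493.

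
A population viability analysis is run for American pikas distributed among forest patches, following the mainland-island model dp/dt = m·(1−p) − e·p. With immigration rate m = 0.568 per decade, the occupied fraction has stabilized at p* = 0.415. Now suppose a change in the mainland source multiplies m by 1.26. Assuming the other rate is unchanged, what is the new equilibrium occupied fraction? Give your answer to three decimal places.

Balance m(1−p*) = e·p* gives e = m(1−p*)/p* = 0.568×0.58500/0.41500 = 0.80067.
New p* = m/(m+e) = 0.71568/(0.71568+0.80067) = 0.47198.

0.472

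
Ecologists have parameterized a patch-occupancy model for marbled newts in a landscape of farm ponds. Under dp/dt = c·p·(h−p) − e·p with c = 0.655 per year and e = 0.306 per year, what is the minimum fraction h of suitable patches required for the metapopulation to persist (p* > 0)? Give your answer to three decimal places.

p* = h − e/c is positive only when h > e/c.
h_min = e/c = 0.306/0.655 = 0.4672.

0.467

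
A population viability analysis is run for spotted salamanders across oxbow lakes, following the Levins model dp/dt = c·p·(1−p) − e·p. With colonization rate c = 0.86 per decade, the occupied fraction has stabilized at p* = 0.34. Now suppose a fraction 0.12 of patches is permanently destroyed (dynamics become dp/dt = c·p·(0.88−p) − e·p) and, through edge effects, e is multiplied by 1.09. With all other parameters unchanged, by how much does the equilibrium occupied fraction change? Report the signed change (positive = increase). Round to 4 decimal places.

Balance c(1−p*) = e gives e = 0.86×(1 − 0.34000) = 0.56760.
New p* = 0.88 − e/c = 0.88 − 0.61868/0.86000 = 0.16060.
Δp* = 0.16060 − 0.34000 = -0.17940.

-0.1794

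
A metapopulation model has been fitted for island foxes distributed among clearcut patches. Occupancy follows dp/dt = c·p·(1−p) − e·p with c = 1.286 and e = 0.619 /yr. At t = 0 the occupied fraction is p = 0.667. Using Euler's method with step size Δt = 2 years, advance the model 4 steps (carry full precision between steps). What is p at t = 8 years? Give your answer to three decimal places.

Update rule: p ← p + [c·p·(1−p) − e·p]·Δt with Δt = 2.
p: 0.66700 → 0.41252  (Δp = -0.25448)
p: 0.41252 → 0.52514  (Δp = +0.11261)
p: 0.52514 → 0.51639  (Δp = -0.00875)
p: 0.51639 → 0.51941  (Δp = +0.00302)

0.519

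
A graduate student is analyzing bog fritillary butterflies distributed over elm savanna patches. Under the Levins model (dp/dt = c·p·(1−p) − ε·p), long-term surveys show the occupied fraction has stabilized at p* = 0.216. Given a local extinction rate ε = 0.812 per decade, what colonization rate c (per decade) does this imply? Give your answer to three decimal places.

1.036

At equilibrium c(1−p*) = ε, so c = ε/(1−p*).
c = 0.812/(1 − 0.216) = 0.812/0.7840 = 1.0357.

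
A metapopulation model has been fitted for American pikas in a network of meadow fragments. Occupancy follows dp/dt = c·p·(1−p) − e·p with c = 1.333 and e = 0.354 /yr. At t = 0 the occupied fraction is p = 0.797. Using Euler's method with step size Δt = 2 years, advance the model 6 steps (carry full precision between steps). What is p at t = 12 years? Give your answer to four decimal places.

0.7769

Update rule: p ← p + [c·p·(1−p) − e·p]·Δt with Δt = 2.
  1  |  dp/dt·Δt = -0.132941  |  p_1 = 0.664059
  2  |  dp/dt·Δt = +0.124590  |  p_2 = 0.788649
  3  |  dp/dt·Δt = -0.113990  |  p_3 = 0.674659
  4  |  dp/dt·Δt = +0.107513  |  p_4 = 0.782172
  5  |  dp/dt·Δt = -0.099547  |  p_5 = 0.682625
  6  |  dp/dt·Δt = +0.094286  |  p_6 = 0.776911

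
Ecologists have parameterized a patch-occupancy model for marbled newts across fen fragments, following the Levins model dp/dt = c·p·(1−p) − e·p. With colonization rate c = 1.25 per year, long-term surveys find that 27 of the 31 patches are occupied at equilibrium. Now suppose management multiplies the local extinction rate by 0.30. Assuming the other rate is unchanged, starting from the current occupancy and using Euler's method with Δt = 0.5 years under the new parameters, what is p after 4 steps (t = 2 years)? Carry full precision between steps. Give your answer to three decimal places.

0.958

Observed p* = 27/31 = 0.87097.
Balance c(1−p*) = e gives e = 1.25×(1 − 0.87097) = 0.16129.
Starting from p₀ = 0.87097; update p ← p + (dp/dt)·Δt with the new parameters.
t = 0.5: p = 0.87097 + (+0.04917) = 0.92014
t = 1: p = 0.92014 + (+0.02367) = 0.94380
t = 1.5: p = 0.94380 + (+0.01032) = 0.95412
t = 2: p = 0.95412 + (+0.00428) = 0.95840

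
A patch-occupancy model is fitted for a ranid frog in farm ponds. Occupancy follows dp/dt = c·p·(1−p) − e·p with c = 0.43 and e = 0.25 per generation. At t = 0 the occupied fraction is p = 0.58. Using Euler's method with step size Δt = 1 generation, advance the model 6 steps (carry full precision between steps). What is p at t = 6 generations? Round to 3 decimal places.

0.455

Update rule: p ← p + [c·p·(1−p) − e·p]·Δt with Δt = 1.
step 1: Δp = -0.04025, p = 0.53975
step 2: Δp = -0.02812, p = 0.51163
step 3: Δp = -0.02047, p = 0.49117
step 4: Δp = -0.01532, p = 0.47584
step 5: Δp = -0.01171, p = 0.46413
step 6: Δp = -0.00909, p = 0.45504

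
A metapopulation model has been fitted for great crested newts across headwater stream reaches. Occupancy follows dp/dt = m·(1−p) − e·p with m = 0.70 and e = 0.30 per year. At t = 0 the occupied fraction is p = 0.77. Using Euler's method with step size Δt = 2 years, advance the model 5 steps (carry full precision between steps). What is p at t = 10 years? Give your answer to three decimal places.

Update rule: p ← p + [m·(1−p) − e·p]·Δt with Δt = 2.
step 1: Δp = -0.14000, p = 0.63000
step 2: Δp = +0.14000, p = 0.77000
step 3: Δp = -0.14000, p = 0.63000
step 4: Δp = +0.14000, p = 0.77000
step 5: Δp = -0.14000, p = 0.63000

0.630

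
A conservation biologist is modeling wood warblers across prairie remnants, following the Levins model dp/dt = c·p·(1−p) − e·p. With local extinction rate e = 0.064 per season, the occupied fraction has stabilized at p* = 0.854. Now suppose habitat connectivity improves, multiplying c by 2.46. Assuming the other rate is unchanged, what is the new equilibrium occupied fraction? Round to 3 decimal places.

0.941

Balance c(1−p*) = e gives c = e/(1 − 0.85400) = 0.064/0.14600 = 0.43836.
New p* = 1 − e/c = 1 − 0.06400/1.07837 = 0.94065.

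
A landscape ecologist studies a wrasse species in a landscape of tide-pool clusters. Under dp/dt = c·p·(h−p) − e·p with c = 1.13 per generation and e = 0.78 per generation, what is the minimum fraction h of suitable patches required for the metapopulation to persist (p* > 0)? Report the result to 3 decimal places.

0.690

p* = h − e/c is positive only when h > e/c.
h_min = e/c = 0.78/1.13 = 0.6903.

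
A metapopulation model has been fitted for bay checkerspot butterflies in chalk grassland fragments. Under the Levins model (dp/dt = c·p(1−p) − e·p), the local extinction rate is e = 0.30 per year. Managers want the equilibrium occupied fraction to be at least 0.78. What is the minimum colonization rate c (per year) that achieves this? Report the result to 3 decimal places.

p* = 1 − e/c ≥ 0.78 requires e/c ≤ 0.2200, i.e. c ≥ e/0.2200.
c_min = 0.30/0.2200 = 1.3636.

1.364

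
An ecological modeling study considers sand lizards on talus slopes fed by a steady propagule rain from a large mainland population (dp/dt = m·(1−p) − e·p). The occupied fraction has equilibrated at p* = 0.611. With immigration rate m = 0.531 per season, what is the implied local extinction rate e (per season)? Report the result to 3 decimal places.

0.338

At equilibrium m(1−p*) = e·p*, so e = m(1−p*)/p*.
e = 0.531 × 0.3890 / 0.611 = 0.3381.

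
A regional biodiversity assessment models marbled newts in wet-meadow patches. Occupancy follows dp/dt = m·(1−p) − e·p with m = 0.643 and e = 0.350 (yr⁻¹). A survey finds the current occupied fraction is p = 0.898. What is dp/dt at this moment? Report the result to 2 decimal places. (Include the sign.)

Colonization term: m·(1−p) = 0.643×0.1020 = 0.06559.
Extinction term: e·p = 0.31430.
dp/dt = 0.06559 − 0.31430 = -0.24871.

-0.25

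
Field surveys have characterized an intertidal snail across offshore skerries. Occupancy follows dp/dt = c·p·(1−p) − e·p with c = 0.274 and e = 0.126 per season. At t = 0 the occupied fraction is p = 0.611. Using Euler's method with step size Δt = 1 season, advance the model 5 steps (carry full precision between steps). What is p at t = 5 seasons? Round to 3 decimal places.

0.569

Update rule: p ← p + [c·p·(1−p) − e·p]·Δt with Δt = 1.
t = 1: p = 0.61100 + (-0.01186) = 0.59914
t = 2: p = 0.59914 + (-0.00968) = 0.58945
t = 3: p = 0.58945 + (-0.00796) = 0.58149
t = 4: p = 0.58149 + (-0.00659) = 0.57490
t = 5: p = 0.57490 + (-0.00547) = 0.56943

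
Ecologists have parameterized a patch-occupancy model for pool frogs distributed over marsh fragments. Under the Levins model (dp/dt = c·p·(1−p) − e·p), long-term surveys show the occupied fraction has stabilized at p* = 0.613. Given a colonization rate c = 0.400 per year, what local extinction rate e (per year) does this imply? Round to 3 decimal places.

At equilibrium c(1−p*) = e.
e = 0.400 × (1 − 0.613) = 0.400 × 0.3870 = 0.1548.

0.155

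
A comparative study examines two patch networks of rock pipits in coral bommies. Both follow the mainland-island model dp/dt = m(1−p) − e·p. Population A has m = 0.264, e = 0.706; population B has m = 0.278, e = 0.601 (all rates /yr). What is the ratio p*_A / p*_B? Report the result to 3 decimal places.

0.861

A: p*_A = m/(m+e) = 0.264/0.9700 = 0.2722.
B: p*_B = 0.278/0.8790 = 0.3163.
p*_A / p*_B = 0.2722/0.3163 = 0.8606.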